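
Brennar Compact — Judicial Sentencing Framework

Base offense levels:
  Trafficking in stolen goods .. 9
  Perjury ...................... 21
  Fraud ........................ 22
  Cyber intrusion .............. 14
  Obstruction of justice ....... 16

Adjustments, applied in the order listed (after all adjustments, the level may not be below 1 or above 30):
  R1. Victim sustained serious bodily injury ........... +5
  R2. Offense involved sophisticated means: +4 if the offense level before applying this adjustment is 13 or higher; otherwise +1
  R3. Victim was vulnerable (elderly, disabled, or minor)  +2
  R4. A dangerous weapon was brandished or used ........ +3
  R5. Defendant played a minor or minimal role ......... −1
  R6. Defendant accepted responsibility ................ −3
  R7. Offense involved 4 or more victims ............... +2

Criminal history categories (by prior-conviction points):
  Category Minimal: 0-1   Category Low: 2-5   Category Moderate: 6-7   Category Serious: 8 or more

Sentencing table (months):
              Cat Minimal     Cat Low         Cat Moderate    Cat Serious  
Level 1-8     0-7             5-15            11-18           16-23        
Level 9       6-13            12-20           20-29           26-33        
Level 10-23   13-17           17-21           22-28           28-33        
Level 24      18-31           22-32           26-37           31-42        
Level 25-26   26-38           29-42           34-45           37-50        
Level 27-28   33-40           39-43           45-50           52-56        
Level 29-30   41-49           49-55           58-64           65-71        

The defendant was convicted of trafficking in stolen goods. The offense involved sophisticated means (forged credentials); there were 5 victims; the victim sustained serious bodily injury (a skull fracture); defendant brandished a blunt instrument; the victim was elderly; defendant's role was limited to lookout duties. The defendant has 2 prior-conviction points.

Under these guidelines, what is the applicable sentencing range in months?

22-32 months

Base offense level for trafficking in stolen goods: 9.
R1 applies: 9 + 5 = 14.
R2 applies (level before this adjustment is 14 ≥ 13, so +4): 14 + 4 = 18.
R3 applies: 18 + 2 = 20.
R4 applies: 20 + 3 = 23.
R5 applies: 23 − 1 = 22.
R7 applies: 22 + 2 = 24.
Final offense level: 24.
Criminal history: 2 prior points → Category Low (2-5).
Level 24 falls in the 24 band.
Grid: Level 24 × Category Low = 22-32 months.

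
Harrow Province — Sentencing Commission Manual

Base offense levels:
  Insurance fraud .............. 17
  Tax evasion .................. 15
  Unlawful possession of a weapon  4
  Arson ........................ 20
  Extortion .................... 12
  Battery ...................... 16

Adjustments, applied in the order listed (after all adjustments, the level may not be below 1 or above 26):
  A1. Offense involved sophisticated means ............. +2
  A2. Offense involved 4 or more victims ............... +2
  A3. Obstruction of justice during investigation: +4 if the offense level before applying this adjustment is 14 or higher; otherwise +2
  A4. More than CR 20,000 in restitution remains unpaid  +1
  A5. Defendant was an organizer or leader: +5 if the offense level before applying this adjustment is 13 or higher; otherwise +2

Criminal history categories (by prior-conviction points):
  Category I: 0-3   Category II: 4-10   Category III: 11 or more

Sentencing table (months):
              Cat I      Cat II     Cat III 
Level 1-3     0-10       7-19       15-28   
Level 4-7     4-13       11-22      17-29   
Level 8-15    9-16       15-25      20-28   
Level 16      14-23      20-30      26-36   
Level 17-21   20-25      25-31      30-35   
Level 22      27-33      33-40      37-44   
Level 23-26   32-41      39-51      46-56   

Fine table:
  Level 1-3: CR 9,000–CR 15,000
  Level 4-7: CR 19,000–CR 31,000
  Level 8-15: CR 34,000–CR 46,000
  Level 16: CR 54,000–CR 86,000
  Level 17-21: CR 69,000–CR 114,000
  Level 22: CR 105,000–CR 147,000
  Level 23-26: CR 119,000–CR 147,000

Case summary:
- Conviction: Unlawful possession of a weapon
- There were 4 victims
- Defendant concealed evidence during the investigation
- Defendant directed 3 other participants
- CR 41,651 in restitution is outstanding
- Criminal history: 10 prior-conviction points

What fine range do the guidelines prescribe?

CR 34,000–CR 46,000

Base offense level for unlawful possession of a weapon: 4.
A1 does not apply.
A2 applies: 4 + 2 = 6.
A3 applies (level before this adjustment is 6 < 14, so +2): 6 + 2 = 8.
A4 applies: 8 + 1 = 9.
A5 applies (level before this adjustment is 9 < 13, so +2): 9 + 2 = 11.
Final offense level: 11.
Level 11 falls in the 8-15 band.
Fine table: Level 8-15 → CR 34,000–CR 46,000.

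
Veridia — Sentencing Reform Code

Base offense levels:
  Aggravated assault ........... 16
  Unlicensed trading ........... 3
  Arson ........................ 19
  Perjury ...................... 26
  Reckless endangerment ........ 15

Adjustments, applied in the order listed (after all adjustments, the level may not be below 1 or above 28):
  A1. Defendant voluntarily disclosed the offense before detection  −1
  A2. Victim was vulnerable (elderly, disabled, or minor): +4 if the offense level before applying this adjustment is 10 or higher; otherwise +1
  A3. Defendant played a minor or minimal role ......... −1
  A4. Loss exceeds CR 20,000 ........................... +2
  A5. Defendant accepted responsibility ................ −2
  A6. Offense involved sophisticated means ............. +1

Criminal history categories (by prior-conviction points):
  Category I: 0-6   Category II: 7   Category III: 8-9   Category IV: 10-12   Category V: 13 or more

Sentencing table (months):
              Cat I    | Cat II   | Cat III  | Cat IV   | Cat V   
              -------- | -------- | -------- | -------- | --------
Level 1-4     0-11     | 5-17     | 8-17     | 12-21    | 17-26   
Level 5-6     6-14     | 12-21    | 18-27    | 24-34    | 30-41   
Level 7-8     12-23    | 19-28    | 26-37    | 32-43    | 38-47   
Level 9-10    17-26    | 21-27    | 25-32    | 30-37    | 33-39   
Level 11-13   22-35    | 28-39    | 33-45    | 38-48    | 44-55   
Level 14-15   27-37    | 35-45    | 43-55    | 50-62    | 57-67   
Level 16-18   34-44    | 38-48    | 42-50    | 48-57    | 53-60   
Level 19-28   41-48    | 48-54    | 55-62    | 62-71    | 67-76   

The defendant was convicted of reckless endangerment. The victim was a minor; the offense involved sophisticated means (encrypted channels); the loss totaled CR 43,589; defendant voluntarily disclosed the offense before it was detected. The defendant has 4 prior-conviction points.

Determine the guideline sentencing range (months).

41-48 months

Base offense level for reckless endangerment: 15.
A1 applies: 15 − 1 = 14.
A2 applies (level before this adjustment is 14 ≥ 10, so +4): 14 + 4 = 18.
A3 does not apply.
A4 applies: 18 + 2 = 20.
A5 does not apply.
A6 applies: 20 + 1 = 21.
Final offense level: 21.
Criminal history: 4 prior points → Category I (0-6).
Level 21 falls in the 19-28 band.
Grid: Level 19-28 × Category I = 41-48 months.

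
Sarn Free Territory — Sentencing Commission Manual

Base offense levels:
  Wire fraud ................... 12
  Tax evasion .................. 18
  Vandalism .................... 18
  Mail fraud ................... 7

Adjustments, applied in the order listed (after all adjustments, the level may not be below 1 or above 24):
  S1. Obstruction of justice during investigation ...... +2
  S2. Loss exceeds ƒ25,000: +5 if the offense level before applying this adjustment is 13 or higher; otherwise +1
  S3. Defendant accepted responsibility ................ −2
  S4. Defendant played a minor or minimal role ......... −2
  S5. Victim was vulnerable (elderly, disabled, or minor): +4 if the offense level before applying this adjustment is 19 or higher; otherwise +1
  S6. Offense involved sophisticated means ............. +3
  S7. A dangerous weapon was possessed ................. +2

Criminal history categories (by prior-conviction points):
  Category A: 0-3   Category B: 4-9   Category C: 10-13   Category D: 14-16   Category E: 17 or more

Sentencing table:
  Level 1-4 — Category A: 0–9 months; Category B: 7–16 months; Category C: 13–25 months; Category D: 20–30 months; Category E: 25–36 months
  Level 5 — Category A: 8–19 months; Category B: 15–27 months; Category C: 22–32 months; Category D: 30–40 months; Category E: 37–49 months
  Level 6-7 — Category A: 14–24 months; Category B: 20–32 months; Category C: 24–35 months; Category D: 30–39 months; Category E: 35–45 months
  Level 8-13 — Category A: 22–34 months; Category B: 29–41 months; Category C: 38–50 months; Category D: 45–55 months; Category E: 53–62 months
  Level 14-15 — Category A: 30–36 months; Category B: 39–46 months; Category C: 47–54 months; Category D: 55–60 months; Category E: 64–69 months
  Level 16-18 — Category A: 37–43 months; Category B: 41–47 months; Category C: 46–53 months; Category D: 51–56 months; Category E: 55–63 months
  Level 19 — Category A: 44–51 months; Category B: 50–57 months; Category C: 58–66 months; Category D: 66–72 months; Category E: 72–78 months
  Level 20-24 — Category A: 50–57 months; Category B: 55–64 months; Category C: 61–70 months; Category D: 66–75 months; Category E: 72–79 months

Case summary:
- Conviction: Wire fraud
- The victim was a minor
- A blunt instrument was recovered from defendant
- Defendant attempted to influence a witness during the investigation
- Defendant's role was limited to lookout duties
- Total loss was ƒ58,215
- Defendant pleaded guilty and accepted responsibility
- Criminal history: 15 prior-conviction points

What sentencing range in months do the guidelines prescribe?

51-56 months

Base offense level for wire fraud: 12.
S1 applies: 12 + 2 = 14.
S2 applies (level before this adjustment is 14 ≥ 13, so +5): 14 + 5 = 19.
S3 applies: 19 − 2 = 17.
S4 applies: 17 − 2 = 15.
S5 applies (level before this adjustment is 15 < 19, so +1): 15 + 1 = 16.
S7 applies: 16 + 2 = 18.
Final offense level: 18.
Criminal history: 15 prior points → Category D (14-16).
Level 18 falls in the 16-18 band.
Grid: Level 16-18 × Category D = 51-56 months.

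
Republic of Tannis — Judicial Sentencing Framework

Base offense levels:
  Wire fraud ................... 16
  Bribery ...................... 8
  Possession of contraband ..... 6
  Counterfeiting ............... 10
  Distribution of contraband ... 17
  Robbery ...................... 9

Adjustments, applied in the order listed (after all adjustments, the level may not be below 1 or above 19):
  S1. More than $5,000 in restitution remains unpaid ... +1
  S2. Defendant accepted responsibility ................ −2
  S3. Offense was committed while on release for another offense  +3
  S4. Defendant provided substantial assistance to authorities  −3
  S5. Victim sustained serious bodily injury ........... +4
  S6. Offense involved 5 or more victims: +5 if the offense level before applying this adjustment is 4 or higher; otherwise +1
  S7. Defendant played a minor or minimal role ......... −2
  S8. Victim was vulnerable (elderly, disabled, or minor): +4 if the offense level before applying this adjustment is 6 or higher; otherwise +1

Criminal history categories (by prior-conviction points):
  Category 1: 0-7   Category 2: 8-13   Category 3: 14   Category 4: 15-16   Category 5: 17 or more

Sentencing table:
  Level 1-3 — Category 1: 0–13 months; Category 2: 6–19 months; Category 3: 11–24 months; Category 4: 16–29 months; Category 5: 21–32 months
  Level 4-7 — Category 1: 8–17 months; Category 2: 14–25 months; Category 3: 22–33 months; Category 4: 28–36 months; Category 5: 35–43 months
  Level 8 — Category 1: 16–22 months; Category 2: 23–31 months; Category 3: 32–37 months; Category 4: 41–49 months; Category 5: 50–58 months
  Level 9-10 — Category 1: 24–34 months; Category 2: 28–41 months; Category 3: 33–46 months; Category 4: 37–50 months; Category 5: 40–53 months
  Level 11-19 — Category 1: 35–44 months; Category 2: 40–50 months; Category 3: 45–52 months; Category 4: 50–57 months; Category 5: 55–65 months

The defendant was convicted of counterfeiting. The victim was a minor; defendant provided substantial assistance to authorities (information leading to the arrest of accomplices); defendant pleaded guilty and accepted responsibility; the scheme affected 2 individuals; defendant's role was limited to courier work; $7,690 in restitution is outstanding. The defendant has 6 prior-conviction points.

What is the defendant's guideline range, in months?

8-17 months

Base offense level for counterfeiting: 10.
S1 applies: 10 + 1 = 11.
S2 applies: 11 − 2 = 9.
S3 does not apply.
S4 applies: 9 − 3 = 6.
S6 does not apply.
S7 applies: 6 − 2 = 4.
S8 applies (level before this adjustment is 4 < 6, so +1): 4 + 1 = 5.
Final offense level: 5.
Criminal history: 6 prior points → Category 1 (0-7).
Level 5 falls in the 4-7 band.
Grid: Level 4-7 × Category 1 = 8-17 months.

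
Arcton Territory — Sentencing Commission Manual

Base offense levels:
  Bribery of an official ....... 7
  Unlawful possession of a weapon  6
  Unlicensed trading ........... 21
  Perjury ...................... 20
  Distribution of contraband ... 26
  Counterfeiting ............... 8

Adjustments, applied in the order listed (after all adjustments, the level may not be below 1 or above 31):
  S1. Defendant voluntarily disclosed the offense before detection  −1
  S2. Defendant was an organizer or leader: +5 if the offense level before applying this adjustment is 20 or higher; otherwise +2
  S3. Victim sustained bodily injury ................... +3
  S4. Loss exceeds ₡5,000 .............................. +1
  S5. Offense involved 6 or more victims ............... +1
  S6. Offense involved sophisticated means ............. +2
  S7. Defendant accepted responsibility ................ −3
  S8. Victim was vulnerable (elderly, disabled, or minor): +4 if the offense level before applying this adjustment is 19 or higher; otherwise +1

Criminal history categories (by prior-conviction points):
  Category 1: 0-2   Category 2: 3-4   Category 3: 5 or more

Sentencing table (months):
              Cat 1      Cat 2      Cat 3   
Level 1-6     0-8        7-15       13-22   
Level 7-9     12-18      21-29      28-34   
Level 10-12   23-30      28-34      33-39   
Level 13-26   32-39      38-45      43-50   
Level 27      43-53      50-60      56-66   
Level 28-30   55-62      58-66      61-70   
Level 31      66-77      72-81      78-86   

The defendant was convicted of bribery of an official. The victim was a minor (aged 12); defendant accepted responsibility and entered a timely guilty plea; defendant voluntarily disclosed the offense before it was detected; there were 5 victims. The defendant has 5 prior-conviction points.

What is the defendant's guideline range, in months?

13-22 months

Base offense level for bribery of an official: 7.
S1 applies: 7 − 1 = 6.
S2 does not apply.
S4 does not apply.
S7 applies: 6 − 3 = 3.
S8 applies (level before this adjustment is 3 < 19, so +1): 3 + 1 = 4.
Final offense level: 4.
Criminal history: 5 prior points → Category 3 (5+).
Level 4 falls in the 1-6 band.
Grid: Level 1-6 × Category 3 = 13-22 months.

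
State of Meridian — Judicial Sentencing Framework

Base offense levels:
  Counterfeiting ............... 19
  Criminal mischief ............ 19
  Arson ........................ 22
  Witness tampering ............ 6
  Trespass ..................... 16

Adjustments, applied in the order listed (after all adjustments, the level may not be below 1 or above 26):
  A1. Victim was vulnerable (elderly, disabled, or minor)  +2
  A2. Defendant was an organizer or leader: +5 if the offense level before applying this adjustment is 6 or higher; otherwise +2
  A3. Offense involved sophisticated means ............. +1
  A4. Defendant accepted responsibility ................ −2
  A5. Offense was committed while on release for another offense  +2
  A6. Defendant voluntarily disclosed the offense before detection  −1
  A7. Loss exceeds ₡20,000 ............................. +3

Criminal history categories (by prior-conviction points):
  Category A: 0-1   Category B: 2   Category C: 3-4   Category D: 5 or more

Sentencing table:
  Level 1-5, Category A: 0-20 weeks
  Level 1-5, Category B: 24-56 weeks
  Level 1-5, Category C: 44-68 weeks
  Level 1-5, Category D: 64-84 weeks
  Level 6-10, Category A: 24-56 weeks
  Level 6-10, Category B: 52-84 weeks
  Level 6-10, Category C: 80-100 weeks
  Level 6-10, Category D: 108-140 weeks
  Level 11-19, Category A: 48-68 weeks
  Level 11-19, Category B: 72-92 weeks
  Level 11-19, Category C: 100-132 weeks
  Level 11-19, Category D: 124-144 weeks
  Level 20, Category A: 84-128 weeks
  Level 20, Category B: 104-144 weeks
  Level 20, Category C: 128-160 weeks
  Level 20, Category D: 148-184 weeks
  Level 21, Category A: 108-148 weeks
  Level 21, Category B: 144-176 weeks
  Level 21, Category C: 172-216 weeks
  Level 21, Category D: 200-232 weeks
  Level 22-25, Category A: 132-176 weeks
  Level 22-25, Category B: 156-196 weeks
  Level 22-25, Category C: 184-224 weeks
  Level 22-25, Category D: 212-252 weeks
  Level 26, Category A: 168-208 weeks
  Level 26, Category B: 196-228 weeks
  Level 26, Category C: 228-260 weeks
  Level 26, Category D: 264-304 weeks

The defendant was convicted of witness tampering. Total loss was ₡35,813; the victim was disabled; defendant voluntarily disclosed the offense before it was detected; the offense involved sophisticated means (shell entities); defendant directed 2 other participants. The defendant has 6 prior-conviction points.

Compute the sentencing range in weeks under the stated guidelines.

124-144 weeks

Base offense level for witness tampering: 6.
A1 applies: 6 + 2 = 8.
A2 applies (level before this adjustment is 8 ≥ 6, so +5): 8 + 5 = 13.
A3 applies: 13 + 1 = 14.
A5 does not apply.
A6 applies: 14 − 1 = 13.
A7 applies: 13 + 3 = 16.
Final offense level: 16.
Criminal history: 6 prior points → Category D (5+).
Level 16 falls in the 11-19 band.
Grid: Level 11-19 × Category D = 124-144 weeks.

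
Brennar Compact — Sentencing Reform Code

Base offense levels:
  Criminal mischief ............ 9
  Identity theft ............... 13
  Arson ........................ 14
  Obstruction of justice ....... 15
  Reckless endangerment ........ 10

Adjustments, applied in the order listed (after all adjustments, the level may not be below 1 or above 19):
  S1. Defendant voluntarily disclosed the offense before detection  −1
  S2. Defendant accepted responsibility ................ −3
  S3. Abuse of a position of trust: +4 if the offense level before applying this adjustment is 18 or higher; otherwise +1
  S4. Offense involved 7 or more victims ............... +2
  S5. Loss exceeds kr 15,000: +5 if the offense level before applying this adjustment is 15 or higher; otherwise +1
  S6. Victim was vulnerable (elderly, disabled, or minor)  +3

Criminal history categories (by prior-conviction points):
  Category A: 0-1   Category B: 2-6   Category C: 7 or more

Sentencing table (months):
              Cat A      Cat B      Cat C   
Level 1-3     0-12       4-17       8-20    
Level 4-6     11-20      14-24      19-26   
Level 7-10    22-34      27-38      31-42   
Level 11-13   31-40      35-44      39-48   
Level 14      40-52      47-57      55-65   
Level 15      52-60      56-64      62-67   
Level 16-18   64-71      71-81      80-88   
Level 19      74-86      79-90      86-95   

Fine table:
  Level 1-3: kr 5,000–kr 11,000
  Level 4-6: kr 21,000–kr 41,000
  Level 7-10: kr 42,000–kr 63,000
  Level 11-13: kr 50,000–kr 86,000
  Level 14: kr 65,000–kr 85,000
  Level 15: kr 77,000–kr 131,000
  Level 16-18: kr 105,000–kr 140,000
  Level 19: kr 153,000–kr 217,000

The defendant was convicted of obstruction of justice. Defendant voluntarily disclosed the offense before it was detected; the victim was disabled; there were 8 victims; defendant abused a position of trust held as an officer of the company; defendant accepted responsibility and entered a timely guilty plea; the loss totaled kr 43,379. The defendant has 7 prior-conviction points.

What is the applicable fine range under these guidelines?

Base offense level for obstruction of justice: 15.
S1 applies: 15 − 1 = 14.
S2 applies: 14 − 3 = 11.
S3 applies (level before this adjustment is 11 < 18, so +1): 11 + 1 = 12.
S4 applies: 12 + 2 = 14.
S5 applies (level before this adjustment is 14 < 15, so +1): 14 + 1 = 15.
S6 applies: 15 + 3 = 18.
Final offense level: 18.
Level 18 falls in the 16-18 band.
Fine table: Level 16-18 → kr 105,000–kr 140,000.

kr 105,000–kr 140,000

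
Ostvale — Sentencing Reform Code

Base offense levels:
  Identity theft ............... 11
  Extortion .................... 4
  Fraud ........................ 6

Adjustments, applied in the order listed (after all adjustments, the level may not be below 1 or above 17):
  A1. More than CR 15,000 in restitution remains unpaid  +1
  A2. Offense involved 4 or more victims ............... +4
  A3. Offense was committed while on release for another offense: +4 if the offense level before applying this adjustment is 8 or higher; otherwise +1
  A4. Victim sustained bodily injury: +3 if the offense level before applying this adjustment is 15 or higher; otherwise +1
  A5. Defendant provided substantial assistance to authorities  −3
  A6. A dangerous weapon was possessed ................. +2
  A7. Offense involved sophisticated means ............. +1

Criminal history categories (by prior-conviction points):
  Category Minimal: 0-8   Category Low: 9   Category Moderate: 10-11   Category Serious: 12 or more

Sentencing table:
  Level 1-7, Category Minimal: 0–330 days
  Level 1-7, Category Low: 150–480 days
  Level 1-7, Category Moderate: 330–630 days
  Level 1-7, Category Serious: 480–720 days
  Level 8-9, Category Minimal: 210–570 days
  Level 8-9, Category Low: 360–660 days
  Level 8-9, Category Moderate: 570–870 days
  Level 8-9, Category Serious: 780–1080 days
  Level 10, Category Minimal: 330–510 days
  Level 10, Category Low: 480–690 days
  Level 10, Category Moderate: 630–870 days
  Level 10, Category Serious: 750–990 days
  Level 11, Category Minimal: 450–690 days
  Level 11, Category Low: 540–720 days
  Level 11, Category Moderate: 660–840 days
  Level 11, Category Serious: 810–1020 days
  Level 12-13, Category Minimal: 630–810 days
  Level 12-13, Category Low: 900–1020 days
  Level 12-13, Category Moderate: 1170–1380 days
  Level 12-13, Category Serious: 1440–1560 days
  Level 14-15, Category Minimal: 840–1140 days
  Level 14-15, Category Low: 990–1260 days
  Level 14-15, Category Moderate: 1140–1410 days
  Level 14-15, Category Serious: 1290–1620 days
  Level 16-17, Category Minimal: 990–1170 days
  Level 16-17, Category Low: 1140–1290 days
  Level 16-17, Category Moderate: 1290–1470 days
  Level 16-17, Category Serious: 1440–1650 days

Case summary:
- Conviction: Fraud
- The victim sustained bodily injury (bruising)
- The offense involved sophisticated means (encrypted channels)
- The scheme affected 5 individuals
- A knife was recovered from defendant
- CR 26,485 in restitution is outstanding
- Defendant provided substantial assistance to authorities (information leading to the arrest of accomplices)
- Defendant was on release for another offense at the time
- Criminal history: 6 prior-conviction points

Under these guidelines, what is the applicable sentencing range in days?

990-1170 days

Base offense level for fraud: 6.
A1 applies: 6 + 1 = 7.
A2 applies: 7 + 4 = 11.
A3 applies (level before this adjustment is 11 ≥ 8, so +4): 11 + 4 = 15.
A4 applies (level before this adjustment is 15 ≥ 15, so +3): 15 + 3 = 18.
A5 applies: 18 − 3 = 15.
A6 applies: 15 + 2 = 17.
A7 applies: 17 + 1 = 18.
Level 18 exceeds the maximum of 17; capped at 17.
Final offense level: 17.
Criminal history: 6 prior points → Category Minimal (0-8).
Level 17 falls in the 16-17 band.
Grid: Level 16-17 × Category Minimal = 990-1170 days.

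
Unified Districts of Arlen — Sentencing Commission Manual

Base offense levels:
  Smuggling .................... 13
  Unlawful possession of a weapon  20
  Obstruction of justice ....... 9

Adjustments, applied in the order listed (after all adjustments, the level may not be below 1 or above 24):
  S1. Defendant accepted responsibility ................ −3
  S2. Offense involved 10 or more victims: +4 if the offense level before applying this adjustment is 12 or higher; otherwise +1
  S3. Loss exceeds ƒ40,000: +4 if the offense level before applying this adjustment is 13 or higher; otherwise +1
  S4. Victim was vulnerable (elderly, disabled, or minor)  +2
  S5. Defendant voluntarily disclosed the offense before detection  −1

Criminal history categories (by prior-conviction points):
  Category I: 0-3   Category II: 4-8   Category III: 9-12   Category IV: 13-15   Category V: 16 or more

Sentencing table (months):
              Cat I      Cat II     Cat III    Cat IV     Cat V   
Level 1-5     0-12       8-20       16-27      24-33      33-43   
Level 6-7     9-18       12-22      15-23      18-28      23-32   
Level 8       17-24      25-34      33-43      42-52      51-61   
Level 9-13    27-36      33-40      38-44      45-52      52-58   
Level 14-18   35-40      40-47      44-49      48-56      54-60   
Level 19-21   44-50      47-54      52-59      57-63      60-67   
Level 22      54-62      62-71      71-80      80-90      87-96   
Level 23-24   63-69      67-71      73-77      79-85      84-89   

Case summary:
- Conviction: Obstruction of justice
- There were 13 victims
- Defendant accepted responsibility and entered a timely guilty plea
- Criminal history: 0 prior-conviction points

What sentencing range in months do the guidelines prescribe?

9-18 months

Base offense level for obstruction of justice: 9.
S1 applies: 9 − 3 = 6.
S2 applies (level before this adjustment is 6 < 12, so +1): 6 + 1 = 7.
S3 does not apply.
S4 does not apply.
Final offense level: 7.
Criminal history: 0 prior points → Category I (0-3).
Level 7 falls in the 6-7 band.
Grid: Level 6-7 × Category I = 9-18 months.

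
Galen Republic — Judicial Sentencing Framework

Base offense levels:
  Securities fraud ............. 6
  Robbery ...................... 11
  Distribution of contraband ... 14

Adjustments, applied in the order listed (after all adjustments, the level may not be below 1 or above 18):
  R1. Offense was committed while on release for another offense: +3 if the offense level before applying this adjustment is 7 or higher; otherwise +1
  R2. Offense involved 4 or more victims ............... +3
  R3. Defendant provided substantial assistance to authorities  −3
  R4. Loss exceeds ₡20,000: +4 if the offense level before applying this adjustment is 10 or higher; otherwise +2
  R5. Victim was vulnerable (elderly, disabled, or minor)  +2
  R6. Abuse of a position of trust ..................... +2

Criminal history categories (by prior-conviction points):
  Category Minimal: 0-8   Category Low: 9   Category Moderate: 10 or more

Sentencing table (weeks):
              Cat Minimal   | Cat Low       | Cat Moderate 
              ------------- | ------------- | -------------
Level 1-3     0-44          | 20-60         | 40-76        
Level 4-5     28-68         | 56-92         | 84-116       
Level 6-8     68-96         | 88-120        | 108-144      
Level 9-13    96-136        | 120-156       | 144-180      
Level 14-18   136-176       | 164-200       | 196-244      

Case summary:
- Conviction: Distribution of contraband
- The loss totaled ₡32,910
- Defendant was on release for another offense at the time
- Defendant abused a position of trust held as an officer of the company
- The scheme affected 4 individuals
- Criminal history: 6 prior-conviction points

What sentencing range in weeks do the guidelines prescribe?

Base offense level for distribution of contraband: 14.
R1 applies (level before this adjustment is 14 ≥ 7, so +3): 14 + 3 = 17.
R2 applies: 17 + 3 = 20.
R4 applies (level before this adjustment is 20 ≥ 10, so +4): 20 + 4 = 24.
R6 applies: 24 + 2 = 26.
Level 26 exceeds the maximum of 18; capped at 18.
Final offense level: 18.
Criminal history: 6 prior points → Category Minimal (0-8).
Level 18 falls in the 14-18 band.
Grid: Level 14-18 × Category Minimal = 136-176 weeks.

136-176 weeks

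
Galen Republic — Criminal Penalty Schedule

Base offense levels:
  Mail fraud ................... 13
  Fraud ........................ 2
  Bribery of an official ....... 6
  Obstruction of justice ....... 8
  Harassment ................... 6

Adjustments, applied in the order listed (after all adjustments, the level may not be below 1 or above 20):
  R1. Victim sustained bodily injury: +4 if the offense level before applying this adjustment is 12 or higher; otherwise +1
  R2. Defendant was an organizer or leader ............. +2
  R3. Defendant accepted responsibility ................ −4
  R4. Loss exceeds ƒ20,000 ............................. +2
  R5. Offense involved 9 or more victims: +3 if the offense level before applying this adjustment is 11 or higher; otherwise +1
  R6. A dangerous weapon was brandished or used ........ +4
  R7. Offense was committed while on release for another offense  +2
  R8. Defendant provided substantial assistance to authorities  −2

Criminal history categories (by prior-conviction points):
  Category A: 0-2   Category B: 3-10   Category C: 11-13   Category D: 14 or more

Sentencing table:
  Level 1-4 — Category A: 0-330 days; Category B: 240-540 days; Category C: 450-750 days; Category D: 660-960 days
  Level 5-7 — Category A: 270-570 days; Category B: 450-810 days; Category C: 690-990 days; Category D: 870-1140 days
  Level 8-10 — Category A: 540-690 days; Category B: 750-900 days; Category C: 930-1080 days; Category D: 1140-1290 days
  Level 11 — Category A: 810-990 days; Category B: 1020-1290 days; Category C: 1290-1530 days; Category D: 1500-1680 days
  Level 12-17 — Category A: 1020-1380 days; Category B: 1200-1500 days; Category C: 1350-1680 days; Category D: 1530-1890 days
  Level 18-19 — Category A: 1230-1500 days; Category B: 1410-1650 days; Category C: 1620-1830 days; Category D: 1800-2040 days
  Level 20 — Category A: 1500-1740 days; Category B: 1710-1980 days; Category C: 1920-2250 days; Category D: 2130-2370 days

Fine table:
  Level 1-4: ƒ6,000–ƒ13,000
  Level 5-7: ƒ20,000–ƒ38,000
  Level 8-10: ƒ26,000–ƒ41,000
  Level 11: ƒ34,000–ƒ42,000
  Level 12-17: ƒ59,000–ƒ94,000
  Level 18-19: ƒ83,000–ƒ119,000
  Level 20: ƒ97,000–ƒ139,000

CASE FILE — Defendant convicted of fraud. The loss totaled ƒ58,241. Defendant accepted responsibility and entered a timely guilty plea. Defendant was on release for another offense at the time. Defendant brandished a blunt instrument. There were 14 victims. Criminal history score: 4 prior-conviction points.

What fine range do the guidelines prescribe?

Base offense level for fraud: 2.
R3 applies: 2 − 4 = -2.
R4 applies: -2 + 2 = 0.
R5 applies (level before this adjustment is 0 < 11, so +1): 0 + 1 = 1.
R6 applies: 1 + 4 = 5.
R7 applies: 5 + 2 = 7.
R8 does not apply.
Final offense level: 7.
Level 7 falls in the 5-7 band.
Fine table: Level 5-7 → ƒ20,000–ƒ38,000.

ƒ20,000–ƒ38,000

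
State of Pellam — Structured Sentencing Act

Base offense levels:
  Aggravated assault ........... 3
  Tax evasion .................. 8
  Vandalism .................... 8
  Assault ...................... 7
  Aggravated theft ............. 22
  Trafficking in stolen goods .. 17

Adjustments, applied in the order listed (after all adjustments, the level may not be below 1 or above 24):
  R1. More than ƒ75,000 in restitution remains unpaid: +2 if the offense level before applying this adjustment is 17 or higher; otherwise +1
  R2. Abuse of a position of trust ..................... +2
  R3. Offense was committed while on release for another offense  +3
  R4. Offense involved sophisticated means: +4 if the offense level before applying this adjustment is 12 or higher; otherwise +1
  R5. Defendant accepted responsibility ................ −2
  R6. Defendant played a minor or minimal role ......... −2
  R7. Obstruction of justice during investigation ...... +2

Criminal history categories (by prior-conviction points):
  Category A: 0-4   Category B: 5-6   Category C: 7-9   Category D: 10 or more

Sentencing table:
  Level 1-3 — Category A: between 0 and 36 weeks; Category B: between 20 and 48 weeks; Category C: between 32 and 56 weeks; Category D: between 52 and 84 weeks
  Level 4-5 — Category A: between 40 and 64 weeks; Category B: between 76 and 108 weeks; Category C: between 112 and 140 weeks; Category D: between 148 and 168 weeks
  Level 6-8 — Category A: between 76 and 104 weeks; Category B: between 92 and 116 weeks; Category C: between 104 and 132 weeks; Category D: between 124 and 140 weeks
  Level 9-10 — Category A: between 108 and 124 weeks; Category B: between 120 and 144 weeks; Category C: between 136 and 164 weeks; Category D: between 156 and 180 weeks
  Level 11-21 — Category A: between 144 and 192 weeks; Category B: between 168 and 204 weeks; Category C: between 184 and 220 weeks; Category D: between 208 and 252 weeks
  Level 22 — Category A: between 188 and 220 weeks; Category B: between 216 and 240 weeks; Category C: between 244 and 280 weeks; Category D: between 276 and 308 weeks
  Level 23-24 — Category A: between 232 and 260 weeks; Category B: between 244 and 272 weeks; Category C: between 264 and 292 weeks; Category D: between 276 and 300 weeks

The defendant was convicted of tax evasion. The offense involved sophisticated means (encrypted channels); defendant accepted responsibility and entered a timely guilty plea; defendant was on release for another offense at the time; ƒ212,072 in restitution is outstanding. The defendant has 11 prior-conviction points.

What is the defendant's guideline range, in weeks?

208-252 weeks

Base offense level for tax evasion: 8.
R1 applies (level before this adjustment is 8 < 17, so +1): 8 + 1 = 9.
R2 does not apply.
R3 applies: 9 + 3 = 12.
R4 applies (level before this adjustment is 12 ≥ 12, so +4): 12 + 4 = 16.
R5 applies: 16 − 2 = 14.
R7 does not apply.
Final offense level: 14.
Criminal history: 11 prior points → Category D (10+).
Level 14 falls in the 11-21 band.
Grid: Level 11-21 × Category D = 208-252 weeks.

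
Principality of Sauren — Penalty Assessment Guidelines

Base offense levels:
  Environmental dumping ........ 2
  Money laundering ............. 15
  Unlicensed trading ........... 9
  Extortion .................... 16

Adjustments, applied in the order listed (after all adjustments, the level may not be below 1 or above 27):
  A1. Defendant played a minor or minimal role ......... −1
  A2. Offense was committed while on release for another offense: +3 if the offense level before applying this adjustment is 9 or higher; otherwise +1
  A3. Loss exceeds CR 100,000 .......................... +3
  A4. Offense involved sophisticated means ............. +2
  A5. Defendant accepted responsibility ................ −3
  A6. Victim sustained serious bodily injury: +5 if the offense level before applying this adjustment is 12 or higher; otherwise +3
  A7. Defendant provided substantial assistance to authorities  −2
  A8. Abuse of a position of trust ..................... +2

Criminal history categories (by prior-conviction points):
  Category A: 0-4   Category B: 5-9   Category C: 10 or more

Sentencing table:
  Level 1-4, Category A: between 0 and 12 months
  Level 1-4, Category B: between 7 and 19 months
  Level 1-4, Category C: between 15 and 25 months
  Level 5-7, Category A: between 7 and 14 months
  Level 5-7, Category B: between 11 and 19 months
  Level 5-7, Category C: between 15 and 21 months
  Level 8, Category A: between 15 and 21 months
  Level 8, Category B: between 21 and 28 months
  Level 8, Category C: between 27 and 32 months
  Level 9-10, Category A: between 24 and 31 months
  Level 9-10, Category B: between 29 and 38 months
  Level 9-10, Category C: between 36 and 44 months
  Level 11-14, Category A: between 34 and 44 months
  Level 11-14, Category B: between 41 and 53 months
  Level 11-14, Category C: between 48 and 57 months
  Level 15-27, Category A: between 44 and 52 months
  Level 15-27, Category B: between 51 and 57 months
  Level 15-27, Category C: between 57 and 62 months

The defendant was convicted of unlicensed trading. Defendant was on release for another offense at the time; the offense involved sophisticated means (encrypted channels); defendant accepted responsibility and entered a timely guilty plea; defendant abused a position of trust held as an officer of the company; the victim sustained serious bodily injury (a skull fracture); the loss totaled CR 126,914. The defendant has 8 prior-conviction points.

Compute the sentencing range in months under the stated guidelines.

Base offense level for unlicensed trading: 9.
A1 does not apply.
A2 applies (level before this adjustment is 9 ≥ 9, so +3): 9 + 3 = 12.
A3 applies: 12 + 3 = 15.
A4 applies: 15 + 2 = 17.
A5 applies: 17 − 3 = 14.
A6 applies (level before this adjustment is 14 ≥ 12, so +5): 14 + 5 = 19.
A7 does not apply.
A8 applies: 19 + 2 = 21.
Final offense level: 21.
Criminal history: 8 prior points → Category B (5-9).
Level 21 falls in the 15-27 band.
Grid: Level 15-27 × Category B = 51-57 months.

51-57 months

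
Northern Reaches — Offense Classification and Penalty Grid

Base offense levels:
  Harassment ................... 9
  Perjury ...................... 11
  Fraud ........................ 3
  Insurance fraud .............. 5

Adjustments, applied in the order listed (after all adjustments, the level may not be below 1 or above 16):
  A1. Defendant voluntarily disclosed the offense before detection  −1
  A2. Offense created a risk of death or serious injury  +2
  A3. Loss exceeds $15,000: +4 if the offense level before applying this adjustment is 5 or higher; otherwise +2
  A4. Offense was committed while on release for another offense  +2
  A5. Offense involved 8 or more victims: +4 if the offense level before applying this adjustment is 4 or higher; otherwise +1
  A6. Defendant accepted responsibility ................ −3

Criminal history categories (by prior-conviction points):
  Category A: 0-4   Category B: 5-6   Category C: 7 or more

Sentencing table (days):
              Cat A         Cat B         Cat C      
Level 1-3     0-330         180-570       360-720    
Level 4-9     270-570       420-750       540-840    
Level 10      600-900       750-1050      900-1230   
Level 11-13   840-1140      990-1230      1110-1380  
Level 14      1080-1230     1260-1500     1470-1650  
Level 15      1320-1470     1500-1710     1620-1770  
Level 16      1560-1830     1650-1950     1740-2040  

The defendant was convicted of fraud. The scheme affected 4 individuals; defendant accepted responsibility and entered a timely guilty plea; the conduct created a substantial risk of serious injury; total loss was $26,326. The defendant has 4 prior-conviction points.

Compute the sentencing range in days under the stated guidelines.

270-570 days

Base offense level for fraud: 3.
A1 does not apply.
A2 applies: 3 + 2 = 5.
A3 applies (level before this adjustment is 5 ≥ 5, so +4): 5 + 4 = 9.
A5 does not apply.
A6 applies: 9 − 3 = 6.
Final offense level: 6.
Criminal history: 4 prior points → Category A (0-4).
Level 6 falls in the 4-9 band.
Grid: Level 4-9 × Category A = 270-570 days.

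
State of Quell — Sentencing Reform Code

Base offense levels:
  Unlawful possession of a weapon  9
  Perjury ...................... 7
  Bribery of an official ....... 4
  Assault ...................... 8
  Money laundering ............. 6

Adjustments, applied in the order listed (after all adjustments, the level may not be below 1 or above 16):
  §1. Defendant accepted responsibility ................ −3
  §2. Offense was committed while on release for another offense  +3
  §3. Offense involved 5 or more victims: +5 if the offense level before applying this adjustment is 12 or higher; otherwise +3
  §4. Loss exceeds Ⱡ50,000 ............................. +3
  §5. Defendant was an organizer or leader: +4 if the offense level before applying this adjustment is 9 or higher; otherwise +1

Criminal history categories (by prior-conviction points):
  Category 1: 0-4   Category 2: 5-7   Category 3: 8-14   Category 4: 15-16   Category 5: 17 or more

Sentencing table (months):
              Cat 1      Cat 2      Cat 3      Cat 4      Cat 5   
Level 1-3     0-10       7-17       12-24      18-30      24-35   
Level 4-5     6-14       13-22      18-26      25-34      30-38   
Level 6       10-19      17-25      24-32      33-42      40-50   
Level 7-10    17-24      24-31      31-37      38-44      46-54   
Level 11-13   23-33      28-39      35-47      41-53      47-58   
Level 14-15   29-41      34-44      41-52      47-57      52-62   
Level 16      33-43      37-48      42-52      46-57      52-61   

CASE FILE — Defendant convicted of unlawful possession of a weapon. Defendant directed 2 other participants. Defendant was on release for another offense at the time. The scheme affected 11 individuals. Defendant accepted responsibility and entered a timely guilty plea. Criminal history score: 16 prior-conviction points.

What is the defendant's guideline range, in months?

46-57 months

Base offense level for unlawful possession of a weapon: 9.
§1 applies: 9 − 3 = 6.
§2 applies: 6 + 3 = 9.
§3 applies (level before this adjustment is 9 < 12, so +3): 9 + 3 = 12.
§5 applies (level before this adjustment is 12 ≥ 9, so +4): 12 + 4 = 16.
Final offense level: 16.
Criminal history: 16 prior points → Category 4 (15-16).
Level 16 falls in the 16 band.
Grid: Level 16 × Category 4 = 46-57 months.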